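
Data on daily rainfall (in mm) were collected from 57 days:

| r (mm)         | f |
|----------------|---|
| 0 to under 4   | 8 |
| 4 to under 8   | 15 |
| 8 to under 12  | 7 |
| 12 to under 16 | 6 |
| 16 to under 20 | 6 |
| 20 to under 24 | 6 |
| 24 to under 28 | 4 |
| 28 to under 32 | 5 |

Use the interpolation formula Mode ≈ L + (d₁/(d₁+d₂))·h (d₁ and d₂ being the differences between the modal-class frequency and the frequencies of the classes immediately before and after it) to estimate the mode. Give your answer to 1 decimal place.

Modal class: 4 to under 8 (highest frequency 15).
d₁ = 15 − 8 = 7, d₂ = 15 − 7 = 8
Mode ≈ 4 + (7/(7+8)) × 4 = 4 + 1.8667 = 5.8667

5.9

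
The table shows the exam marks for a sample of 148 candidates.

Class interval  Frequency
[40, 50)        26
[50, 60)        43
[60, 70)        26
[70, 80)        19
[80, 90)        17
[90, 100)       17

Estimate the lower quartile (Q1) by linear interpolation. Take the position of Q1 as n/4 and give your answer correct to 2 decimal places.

52.56

Cumulative frequencies: 26, 69, 95, 114, 131, 148
n = 148; position = n/4 = 37.
This falls in the class [50, 60): L = 50, F = 26, f = 43, h = 10.
Lower quartile ≈ 50 + ((37 − 26) / 43) × 10 = 52.5581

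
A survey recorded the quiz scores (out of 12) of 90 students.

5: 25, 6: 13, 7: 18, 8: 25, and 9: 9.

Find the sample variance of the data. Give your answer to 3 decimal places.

1.905

Values: 5, 6, 7, 8, 9
n = 90, Σfx = 610, mean = 6.7778
Σfx² = 4304
Σf(x − x̄)² = Σfx² − (Σfx)²/n = 4304 − 610²/90 = 169.5556
Sample variance = 169.5556 / 89 = 1.9051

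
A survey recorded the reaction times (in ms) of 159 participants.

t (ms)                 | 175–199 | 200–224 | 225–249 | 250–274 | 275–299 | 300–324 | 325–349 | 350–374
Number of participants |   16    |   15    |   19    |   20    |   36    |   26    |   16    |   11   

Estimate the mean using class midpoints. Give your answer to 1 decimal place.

275.1

Midpoints: 187, 212, 237, 262, 287, 312, 337, 362
Σfm = 16×187 + 15×212 + 19×237 + 20×262 + 36×287 + 26×312 + 16×337 + 11×362 = 43733
n = Σf = 159
Mean = 43733 / 159 = 275.0503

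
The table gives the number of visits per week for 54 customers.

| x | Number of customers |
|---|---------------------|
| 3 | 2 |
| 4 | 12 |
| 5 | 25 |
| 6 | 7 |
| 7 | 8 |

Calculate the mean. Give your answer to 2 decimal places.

Values: 3, 4, 5, 6, 7
Σfx = 2×3 + 12×4 + 25×5 + 7×6 + 8×7 = 277
n = Σf = 54
Mean = 277 / 54 = 5.1296

5.13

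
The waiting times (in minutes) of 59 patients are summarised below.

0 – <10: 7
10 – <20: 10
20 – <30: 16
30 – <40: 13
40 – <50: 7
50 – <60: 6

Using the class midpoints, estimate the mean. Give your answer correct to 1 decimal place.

28.6

Midpoints: 5, 15, 25, 35, 45, 55
Σfm = 7×5 + 10×15 + 16×25 + 13×35 + 7×45 + 6×55 = 1685
n = Σf = 59
Mean = 1685 / 59 = 28.5593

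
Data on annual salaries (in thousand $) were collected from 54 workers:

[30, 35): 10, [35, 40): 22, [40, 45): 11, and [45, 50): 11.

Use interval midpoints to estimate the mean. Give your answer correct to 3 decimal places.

Midpoints: 32.5, 37.5, 42.5, 47.5
Σfm = 10×32.5 + 22×37.5 + 11×42.5 + 11×47.5 = 2140
n = Σf = 54
Mean = 2140 / 54 = 39.6296

39.630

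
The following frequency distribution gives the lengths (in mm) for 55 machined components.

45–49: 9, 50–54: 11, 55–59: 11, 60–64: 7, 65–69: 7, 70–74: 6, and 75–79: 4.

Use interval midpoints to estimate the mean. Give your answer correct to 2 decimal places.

Midpoints: 47, 52, 57, 62, 67, 72, 77
Σfm = 9×47 + 11×52 + 11×57 + 7×62 + 7×67 + 6×72 + 4×77 = 3265
n = Σf = 55
Mean = 3265 / 55 = 59.3636

59.36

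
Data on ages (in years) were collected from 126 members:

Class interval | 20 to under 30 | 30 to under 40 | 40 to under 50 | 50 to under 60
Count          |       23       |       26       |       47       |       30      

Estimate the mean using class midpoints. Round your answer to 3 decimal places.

41.667

Midpoints: 25, 35, 45, 55
Σfm = 23×25 + 26×35 + 47×45 + 30×55 = 5250
n = Σf = 126
Mean = 5250 / 126 = 41.6667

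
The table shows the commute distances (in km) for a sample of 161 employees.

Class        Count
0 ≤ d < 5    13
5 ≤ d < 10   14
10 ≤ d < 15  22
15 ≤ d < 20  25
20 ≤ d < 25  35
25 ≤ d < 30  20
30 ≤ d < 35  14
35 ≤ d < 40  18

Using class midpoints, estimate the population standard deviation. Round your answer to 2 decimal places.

Midpoints: 2.5, 7.5, 12.5, 17.5, 22.5, 27.5, 32.5, 37.5
n = 161, Σfm = 3317.5, mean = 20.6056
Σfm² = 84906.25
Σf(m − x̄)² = Σfm² − (Σfm)²/n = 84906.25 − 3317.5²/161 = 16547.2050
Population variance = 16547.2050 / 161 = 102.7777
Standard deviation = √102.7777 = 10.1379

10.14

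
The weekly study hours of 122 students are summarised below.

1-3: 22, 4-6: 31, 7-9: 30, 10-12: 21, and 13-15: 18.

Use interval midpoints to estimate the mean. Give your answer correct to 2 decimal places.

Midpoints: 2, 5, 8, 11, 14
Σfm = 22×2 + 31×5 + 30×8 + 21×11 + 18×14 = 922
n = Σf = 122
Mean = 922 / 122 = 7.5574

7.56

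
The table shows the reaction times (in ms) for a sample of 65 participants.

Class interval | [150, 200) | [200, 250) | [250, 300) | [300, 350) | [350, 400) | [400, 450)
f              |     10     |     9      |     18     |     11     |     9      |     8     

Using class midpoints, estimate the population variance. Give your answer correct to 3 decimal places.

Midpoints: 175, 225, 275, 325, 375, 425
n = 65, Σfm = 19075, mean = 293.4615
Σfm² = 5995625
Σf(m − x̄)² = Σfm² − (Σfm)²/n = 5995625 − 19075²/65 = 397846.1538
Population variance = 397846.1538 / 65 = 6120.7101

6120.710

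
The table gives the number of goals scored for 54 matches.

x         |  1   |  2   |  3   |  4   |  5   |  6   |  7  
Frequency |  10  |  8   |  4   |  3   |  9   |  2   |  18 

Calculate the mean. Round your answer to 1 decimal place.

4.3

Values: 1, 2, 3, 4, 5, 6, 7
Σfx = 10×1 + 8×2 + 4×3 + 3×4 + 9×5 + 2×6 + 18×7 = 233
n = Σf = 54
Mean = 233 / 54 = 4.3148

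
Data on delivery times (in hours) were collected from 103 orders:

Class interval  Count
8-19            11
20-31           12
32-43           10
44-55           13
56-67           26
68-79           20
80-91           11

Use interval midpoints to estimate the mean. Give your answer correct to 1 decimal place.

53.2

Midpoints: 13.5, 25.5, 37.5, 49.5, 61.5, 73.5, 85.5
Σfm = 11×13.5 + 12×25.5 + 10×37.5 + 13×49.5 + 26×61.5 + 20×73.5 + 11×85.5 = 5482.5
n = Σf = 103
Mean = 5482.5 / 103 = 53.2282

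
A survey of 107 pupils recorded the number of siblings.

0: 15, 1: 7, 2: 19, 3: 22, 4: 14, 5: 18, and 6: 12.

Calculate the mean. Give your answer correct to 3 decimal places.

3.075

Values: 0, 1, 2, 3, 4, 5, 6
Σfx = 15×0 + 7×1 + 19×2 + 22×3 + 14×4 + 18×5 + 12×6 = 329
n = Σf = 107
Mean = 329 / 107 = 3.0748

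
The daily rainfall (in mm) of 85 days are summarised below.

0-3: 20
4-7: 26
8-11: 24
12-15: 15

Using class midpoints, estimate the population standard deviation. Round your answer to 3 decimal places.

Midpoints: 1.5, 5.5, 9.5, 13.5
n = 85, Σfm = 603.5, mean = 7.1000
Σfm² = 5731.25
Σf(m − x̄)² = Σfm² − (Σfm)²/n = 5731.25 − 603.5²/85 = 1446.4000
Population variance = 1446.4000 / 85 = 17.0165
Standard deviation = √17.0165 = 4.1251

4.125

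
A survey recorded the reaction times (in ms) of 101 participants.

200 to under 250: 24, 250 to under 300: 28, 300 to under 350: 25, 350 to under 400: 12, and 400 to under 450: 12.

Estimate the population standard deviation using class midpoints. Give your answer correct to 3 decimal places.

Midpoints: 225, 275, 325, 375, 425
n = 101, Σfm = 30825, mean = 305.1980
Σfm² = 9828125
Σf(m − x̄)² = Σfm² − (Σfm)²/n = 9828125 − 30825²/101 = 420396.0396
Population variance = 420396.0396 / 101 = 4162.3370
Standard deviation = √4162.3370 = 64.5162

64.516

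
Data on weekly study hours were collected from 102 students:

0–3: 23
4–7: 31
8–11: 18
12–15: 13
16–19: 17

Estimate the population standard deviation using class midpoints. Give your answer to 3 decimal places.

5.533

Midpoints: 1.5, 5.5, 9.5, 13.5, 17.5
n = 102, Σfm = 849, mean = 8.3235
Σfm² = 10189.5
Σf(m − x̄)² = Σfm² − (Σfm)²/n = 10189.5 − 849²/102 = 3122.8235
Population variance = 3122.8235 / 102 = 30.6159
Standard deviation = √30.6159 = 5.5332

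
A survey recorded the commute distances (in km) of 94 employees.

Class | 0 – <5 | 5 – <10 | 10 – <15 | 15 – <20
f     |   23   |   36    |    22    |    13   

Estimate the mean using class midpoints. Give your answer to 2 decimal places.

8.83

Midpoints: 2.5, 7.5, 12.5, 17.5
Σfm = 23×2.5 + 36×7.5 + 22×12.5 + 13×17.5 = 830
n = Σf = 94
Mean = 830 / 94 = 8.8298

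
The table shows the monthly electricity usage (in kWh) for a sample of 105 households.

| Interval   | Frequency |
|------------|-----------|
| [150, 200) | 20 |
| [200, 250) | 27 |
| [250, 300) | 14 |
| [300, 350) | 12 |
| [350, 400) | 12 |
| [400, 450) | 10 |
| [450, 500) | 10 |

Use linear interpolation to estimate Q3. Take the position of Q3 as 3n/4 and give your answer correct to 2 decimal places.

373.96

Cumulative frequencies: 20, 47, 61, 73, 85, 95, 105
n = 105; position = 3n/4 = 78.75.
This falls in the class [350, 400): L = 350, F = 73, f = 12, h = 50.
Upper quartile ≈ 350 + ((78.75 − 73) / 12) × 50 = 373.9583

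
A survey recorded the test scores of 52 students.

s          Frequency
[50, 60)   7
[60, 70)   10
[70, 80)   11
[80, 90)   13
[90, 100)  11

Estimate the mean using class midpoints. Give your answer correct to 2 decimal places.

77.12

Midpoints: 55, 65, 75, 85, 95
Σfm = 7×55 + 10×65 + 11×75 + 13×85 + 11×95 = 4010
n = Σf = 52
Mean = 4010 / 52 = 77.1154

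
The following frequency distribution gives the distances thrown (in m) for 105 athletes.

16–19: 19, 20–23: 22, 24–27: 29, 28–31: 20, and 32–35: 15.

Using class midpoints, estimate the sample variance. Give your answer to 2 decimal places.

Midpoints: 17.5, 21.5, 25.5, 29.5, 33.5
n = 105, Σfm = 2637.5, mean = 25.1190
Σfm² = 69084.25
Σf(m − x̄)² = Σfm² − (Σfm)²/n = 69084.25 − 2637.5²/105 = 2832.7619
Sample variance = 2832.7619 / 104 = 27.2381

27.24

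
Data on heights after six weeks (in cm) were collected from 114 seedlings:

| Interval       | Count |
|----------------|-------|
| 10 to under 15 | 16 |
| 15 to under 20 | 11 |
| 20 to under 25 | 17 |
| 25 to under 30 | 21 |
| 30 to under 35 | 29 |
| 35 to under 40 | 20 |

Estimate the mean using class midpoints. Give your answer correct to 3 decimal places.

26.711

Midpoints: 12.5, 17.5, 22.5, 27.5, 32.5, 37.5
Σfm = 16×12.5 + 11×17.5 + 17×22.5 + 21×27.5 + 29×32.5 + 20×37.5 = 3045
n = Σf = 114
Mean = 3045 / 114 = 26.7105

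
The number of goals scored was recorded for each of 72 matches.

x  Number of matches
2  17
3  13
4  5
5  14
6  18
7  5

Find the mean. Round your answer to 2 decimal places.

4.25

Values: 2, 3, 4, 5, 6, 7
Σfx = 17×2 + 13×3 + 5×4 + 14×5 + 18×6 + 5×7 = 306
n = Σf = 72
Mean = 306 / 72 = 4.2500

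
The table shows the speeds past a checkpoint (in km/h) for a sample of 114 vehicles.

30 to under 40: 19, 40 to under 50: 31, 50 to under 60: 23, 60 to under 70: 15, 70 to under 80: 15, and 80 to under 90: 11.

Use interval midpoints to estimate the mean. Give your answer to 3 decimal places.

Midpoints: 35, 45, 55, 65, 75, 85
Σfm = 19×35 + 31×45 + 23×55 + 15×65 + 15×75 + 11×85 = 6360
n = Σf = 114
Mean = 6360 / 114 = 55.7895

55.789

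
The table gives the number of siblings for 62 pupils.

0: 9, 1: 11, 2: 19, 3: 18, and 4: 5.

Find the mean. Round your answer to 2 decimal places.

Values: 0, 1, 2, 3, 4
Σfx = 9×0 + 11×1 + 19×2 + 18×3 + 5×4 = 123
n = Σf = 62
Mean = 123 / 62 = 1.9839

1.98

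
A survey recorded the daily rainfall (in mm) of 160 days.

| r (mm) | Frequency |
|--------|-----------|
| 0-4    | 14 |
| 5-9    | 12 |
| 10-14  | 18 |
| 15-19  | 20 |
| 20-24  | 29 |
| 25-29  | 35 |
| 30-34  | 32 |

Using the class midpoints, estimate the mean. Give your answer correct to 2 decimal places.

Midpoints: 2, 7, 12, 17, 22, 27, 32
Σfm = 14×2 + 12×7 + 18×12 + 20×17 + 29×22 + 35×27 + 32×32 = 3275
n = Σf = 160
Mean = 3275 / 160 = 20.4688

20.47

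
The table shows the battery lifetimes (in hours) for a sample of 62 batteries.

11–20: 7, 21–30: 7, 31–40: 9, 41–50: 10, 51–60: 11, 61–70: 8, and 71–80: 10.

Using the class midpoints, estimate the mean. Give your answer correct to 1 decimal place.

47.6

Midpoints: 15.5, 25.5, 35.5, 45.5, 55.5, 65.5, 75.5
Σfm = 7×15.5 + 7×25.5 + 9×35.5 + 10×45.5 + 11×55.5 + 8×65.5 + 10×75.5 = 2951
n = Σf = 62
Mean = 2951 / 62 = 47.5968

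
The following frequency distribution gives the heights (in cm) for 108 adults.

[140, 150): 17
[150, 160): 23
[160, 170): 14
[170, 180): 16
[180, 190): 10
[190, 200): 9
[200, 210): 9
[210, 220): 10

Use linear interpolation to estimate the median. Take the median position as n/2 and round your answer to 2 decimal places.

Cumulative frequencies: 17, 40, 54, 70, 80, 89, 98, 108
n = 108; position = n/2 = 54.
This falls in the class [160, 170): L = 160, F = 40, f = 14, h = 10.
Median ≈ 160 + ((54 − 40) / 14) × 10 = 170.0000

170.00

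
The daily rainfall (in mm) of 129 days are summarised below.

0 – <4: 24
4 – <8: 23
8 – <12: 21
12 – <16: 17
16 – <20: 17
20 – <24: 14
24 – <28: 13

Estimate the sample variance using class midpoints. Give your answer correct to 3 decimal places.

61.944

Midpoints: 2, 6, 10, 14, 18, 22, 26
n = 129, Σfm = 1586, mean = 12.2946
Σfm² = 27428
Σf(m − x̄)² = Σfm² − (Σfm)²/n = 27428 − 1586²/129 = 7928.8062
Sample variance = 7928.8062 / 128 = 61.9438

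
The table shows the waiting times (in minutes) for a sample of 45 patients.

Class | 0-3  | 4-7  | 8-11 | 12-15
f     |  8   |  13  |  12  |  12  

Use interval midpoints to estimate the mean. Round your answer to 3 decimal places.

Midpoints: 1.5, 5.5, 9.5, 13.5
Σfm = 8×1.5 + 13×5.5 + 12×9.5 + 12×13.5 = 359.5
n = Σf = 45
Mean = 359.5 / 45 = 7.9889

7.989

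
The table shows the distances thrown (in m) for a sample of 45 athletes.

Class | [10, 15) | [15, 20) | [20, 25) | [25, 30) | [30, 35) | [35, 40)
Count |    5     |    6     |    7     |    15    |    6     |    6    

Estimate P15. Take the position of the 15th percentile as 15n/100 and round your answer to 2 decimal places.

16.46

Cumulative frequencies: 5, 11, 18, 33, 39, 45
n = 45; position = 15n/100 = 6.75.
This falls in the class [15, 20): L = 15, F = 5, f = 6, h = 5.
15th percentile ≈ 15 + ((6.75 − 5) / 6) × 5 = 16.4583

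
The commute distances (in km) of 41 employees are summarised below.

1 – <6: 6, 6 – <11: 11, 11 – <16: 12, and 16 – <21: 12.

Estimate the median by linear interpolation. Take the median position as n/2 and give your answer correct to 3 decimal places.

12.458

Cumulative frequencies: 6, 17, 29, 41
n = 41; position = n/2 = 20.5.
This falls in the class 11 – <16: L = 11, F = 17, f = 12, h = 5.
Median ≈ 11 + ((20.5 − 17) / 12) × 5 = 12.4583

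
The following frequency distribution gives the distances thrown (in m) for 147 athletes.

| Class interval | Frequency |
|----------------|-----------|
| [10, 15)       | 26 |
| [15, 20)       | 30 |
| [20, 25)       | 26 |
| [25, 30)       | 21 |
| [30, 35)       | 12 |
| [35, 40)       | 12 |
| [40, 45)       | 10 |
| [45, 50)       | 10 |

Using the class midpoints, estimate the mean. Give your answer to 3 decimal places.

25.527

Midpoints: 12.5, 17.5, 22.5, 27.5, 32.5, 37.5, 42.5, 47.5
Σfm = 26×12.5 + 30×17.5 + 26×22.5 + 21×27.5 + 12×32.5 + 12×37.5 + 10×42.5 + 10×47.5 = 3752.5
n = Σf = 147
Mean = 3752.5 / 147 = 25.5272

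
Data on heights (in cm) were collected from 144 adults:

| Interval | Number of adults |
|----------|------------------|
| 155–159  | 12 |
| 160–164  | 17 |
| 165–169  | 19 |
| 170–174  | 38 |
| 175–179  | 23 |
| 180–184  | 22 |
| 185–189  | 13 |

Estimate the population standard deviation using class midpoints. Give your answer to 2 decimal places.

Midpoints: 157, 162, 167, 172, 177, 182, 187
n = 144, Σfm = 24853, mean = 172.5903
Σfm² = 4299911
Σf(m − x̄)² = Σfm² − (Σfm)²/n = 4299911 − 24853²/144 = 10524.8264
Population variance = 10524.8264 / 144 = 73.0891
Standard deviation = √73.0891 = 8.5492

8.55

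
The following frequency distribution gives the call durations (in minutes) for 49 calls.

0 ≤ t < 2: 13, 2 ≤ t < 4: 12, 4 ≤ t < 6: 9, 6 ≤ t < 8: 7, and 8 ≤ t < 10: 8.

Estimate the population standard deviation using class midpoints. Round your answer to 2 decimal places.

2.83

Midpoints: 1, 3, 5, 7, 9
n = 49, Σfm = 215, mean = 4.3878
Σfm² = 1337
Σf(m − x̄)² = Σfm² − (Σfm)²/n = 1337 − 215²/49 = 393.6327
Population variance = 393.6327 / 49 = 8.0333
Standard deviation = √8.0333 = 2.8343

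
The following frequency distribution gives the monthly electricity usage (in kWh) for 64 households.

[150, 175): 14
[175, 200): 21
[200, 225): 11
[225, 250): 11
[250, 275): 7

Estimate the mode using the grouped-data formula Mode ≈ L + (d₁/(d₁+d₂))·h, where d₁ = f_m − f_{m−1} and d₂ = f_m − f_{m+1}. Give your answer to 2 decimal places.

Modal class: [175, 200) (highest frequency 21).
d₁ = 21 − 14 = 7, d₂ = 21 − 11 = 10
Mode ≈ 175 + (7/(7+10)) × 25 = 175 + 10.2941 = 185.2941

185.29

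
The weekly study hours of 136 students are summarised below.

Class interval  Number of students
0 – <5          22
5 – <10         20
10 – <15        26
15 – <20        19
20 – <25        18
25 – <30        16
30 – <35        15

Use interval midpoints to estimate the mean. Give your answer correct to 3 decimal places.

Midpoints: 2.5, 7.5, 12.5, 17.5, 22.5, 27.5, 32.5
Σfm = 22×2.5 + 20×7.5 + 26×12.5 + 19×17.5 + 18×22.5 + 16×27.5 + 15×32.5 = 2195
n = Σf = 136
Mean = 2195 / 136 = 16.1397

16.140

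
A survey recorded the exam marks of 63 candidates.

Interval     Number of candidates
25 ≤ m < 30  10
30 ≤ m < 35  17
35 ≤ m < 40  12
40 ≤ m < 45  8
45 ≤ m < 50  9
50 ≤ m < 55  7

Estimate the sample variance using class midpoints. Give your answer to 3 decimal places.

65.489

Midpoints: 27.5, 32.5, 37.5, 42.5, 47.5, 52.5
n = 63, Σfm = 2412.5, mean = 38.2937
Σfm² = 96443.75
Σf(m − x̄)² = Σfm² − (Σfm)²/n = 96443.75 − 2412.5²/63 = 4060.3175
Sample variance = 4060.3175 / 62 = 65.4890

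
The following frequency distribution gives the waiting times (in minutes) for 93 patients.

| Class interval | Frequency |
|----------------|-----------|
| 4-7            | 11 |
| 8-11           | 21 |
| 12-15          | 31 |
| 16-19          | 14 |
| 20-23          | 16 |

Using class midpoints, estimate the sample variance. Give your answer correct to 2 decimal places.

Midpoints: 5.5, 9.5, 13.5, 17.5, 21.5
n = 93, Σfm = 1267.5, mean = 13.6290
Σfm² = 19561.25
Σf(m − x̄)² = Σfm² − (Σfm)²/n = 19561.25 − 1267.5²/93 = 2286.4516
Sample variance = 2286.4516 / 92 = 24.8527

24.85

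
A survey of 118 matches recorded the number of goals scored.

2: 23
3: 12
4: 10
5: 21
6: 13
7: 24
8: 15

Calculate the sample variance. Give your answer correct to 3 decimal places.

Values: 2, 3, 4, 5, 6, 7, 8
n = 118, Σfx = 593, mean = 5.0254
Σfx² = 3489
Σf(x − x̄)² = Σfx² − (Σfx)²/n = 3489 − 593²/118 = 508.9237
Sample variance = 508.9237 / 117 = 4.3498

4.350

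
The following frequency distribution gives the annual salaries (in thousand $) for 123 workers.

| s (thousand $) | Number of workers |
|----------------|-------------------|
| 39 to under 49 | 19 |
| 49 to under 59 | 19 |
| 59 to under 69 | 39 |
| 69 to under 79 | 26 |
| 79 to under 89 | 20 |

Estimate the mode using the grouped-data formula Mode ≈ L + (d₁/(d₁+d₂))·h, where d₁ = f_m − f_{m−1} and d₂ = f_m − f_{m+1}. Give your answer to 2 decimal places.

Modal class: 59 to under 69 (highest frequency 39).
d₁ = 39 − 19 = 20, d₂ = 39 − 26 = 13
Mode ≈ 59 + (20/(20+13)) × 10 = 59 + 6.0606 = 65.0606

65.06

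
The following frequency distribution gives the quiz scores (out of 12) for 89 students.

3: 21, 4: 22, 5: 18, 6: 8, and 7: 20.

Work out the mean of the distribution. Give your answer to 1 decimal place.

4.8

Values: 3, 4, 5, 6, 7
Σfx = 21×3 + 22×4 + 18×5 + 8×6 + 20×7 = 429
n = Σf = 89
Mean = 429 / 89 = 4.8202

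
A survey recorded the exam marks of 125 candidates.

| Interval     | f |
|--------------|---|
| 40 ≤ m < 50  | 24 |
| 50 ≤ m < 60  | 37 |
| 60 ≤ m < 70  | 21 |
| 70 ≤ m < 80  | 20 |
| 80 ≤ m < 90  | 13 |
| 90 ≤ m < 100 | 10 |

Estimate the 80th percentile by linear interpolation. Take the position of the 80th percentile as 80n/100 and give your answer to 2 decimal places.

79.00

Cumulative frequencies: 24, 61, 82, 102, 115, 125
n = 125; position = 80n/100 = 100.
This falls in the class 70 ≤ m < 80: L = 70, F = 82, f = 20, h = 10.
80th percentile ≈ 70 + ((100 − 82) / 20) × 10 = 79.0000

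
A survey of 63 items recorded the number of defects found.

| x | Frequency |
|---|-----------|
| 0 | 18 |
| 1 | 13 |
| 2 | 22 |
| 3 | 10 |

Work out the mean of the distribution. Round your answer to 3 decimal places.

1.381

Values: 0, 1, 2, 3
Σfx = 18×0 + 13×1 + 22×2 + 10×3 = 87
n = Σf = 63
Mean = 87 / 63 = 1.3810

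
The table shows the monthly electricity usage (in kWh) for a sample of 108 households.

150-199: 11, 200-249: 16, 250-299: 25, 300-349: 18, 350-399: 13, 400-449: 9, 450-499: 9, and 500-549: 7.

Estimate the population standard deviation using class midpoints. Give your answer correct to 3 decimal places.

99.751

Midpoints: 174.5, 224.5, 274.5, 324.5, 374.5, 424.5, 474.5, 524.5
n = 108, Σfm = 34846, mean = 322.6481
Σfm² = 12317627
Σf(m − x̄)² = Σfm² − (Σfm)²/n = 12317627 − 34846²/108 = 1074629.6296
Population variance = 1074629.6296 / 108 = 9950.2743
Standard deviation = √9950.2743 = 99.7511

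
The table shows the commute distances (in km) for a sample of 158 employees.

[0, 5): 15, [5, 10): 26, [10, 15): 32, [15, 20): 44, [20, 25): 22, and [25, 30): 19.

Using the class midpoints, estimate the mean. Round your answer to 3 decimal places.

15.316

Midpoints: 2.5, 7.5, 12.5, 17.5, 22.5, 27.5
Σfm = 15×2.5 + 26×7.5 + 32×12.5 + 44×17.5 + 22×22.5 + 19×27.5 = 2420
n = Σf = 158
Mean = 2420 / 158 = 15.3165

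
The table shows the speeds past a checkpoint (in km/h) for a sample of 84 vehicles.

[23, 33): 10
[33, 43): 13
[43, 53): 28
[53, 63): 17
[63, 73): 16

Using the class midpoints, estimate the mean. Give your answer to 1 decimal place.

49.9

Midpoints: 28, 38, 48, 58, 68
Σfm = 10×28 + 13×38 + 28×48 + 17×58 + 16×68 = 4192
n = Σf = 84
Mean = 4192 / 84 = 49.9048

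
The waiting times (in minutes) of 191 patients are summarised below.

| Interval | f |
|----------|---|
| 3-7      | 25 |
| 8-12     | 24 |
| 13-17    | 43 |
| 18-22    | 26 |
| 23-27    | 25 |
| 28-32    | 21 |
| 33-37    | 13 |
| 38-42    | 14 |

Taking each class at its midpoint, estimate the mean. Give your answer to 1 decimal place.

19.9

Midpoints: 5, 10, 15, 20, 25, 30, 35, 40
Σfm = 25×5 + 24×10 + 43×15 + 26×20 + 25×25 + 21×30 + 13×35 + 14×40 = 3800
n = Σf = 191
Mean = 3800 / 191 = 19.8953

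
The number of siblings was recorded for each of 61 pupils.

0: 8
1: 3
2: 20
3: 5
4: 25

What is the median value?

2

Cumulative frequencies: 8, 11, 31, 36, 61
n = 61, so the median is the value in position (n+1)/2 = 31.
Position 31 falls at value 2.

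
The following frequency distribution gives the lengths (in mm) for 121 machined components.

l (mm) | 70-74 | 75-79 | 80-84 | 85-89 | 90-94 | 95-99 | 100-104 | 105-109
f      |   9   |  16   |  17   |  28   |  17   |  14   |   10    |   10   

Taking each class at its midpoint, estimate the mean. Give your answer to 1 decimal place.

88.6

Midpoints: 72, 77, 82, 87, 92, 97, 102, 107
Σfm = 9×72 + 16×77 + 17×82 + 28×87 + 17×92 + 14×97 + 10×102 + 10×107 = 10722
n = Σf = 121
Mean = 10722 / 121 = 88.6116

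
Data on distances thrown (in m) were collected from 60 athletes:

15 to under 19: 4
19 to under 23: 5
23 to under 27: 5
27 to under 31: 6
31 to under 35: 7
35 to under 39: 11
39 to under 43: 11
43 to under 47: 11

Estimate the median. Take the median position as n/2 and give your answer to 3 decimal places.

36.091

Cumulative frequencies: 4, 9, 14, 20, 27, 38, 49, 60
n = 60; position = n/2 = 30.
This falls in the class 35 to under 39: L = 35, F = 27, f = 11, h = 4.
Median ≈ 35 + ((30 − 27) / 11) × 4 = 36.0909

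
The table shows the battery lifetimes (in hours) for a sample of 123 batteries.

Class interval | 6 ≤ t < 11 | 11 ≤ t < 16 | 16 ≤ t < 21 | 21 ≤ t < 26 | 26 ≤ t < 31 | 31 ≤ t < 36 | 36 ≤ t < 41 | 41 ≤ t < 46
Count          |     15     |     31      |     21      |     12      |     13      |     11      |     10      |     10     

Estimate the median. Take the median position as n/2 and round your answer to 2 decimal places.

19.69

Cumulative frequencies: 15, 46, 67, 79, 92, 103, 113, 123
n = 123; position = n/2 = 61.5.
This falls in the class 16 ≤ t < 21: L = 16, F = 46, f = 21, h = 5.
Median ≈ 16 + ((61.5 − 46) / 21) × 5 = 19.6905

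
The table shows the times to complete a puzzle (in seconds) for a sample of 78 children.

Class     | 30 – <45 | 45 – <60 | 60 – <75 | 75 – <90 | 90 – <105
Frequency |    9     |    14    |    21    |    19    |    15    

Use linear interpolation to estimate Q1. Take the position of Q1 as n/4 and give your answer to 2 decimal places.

Cumulative frequencies: 9, 23, 44, 63, 78
n = 78; position = n/4 = 19.5.
This falls in the class 45 – <60: L = 45, F = 9, f = 14, h = 15.
Lower quartile ≈ 45 + ((19.5 − 9) / 14) × 15 = 56.2500

56.25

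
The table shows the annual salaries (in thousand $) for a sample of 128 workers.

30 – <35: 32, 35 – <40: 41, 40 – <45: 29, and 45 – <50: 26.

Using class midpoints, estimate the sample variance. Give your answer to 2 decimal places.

28.79

Midpoints: 32.5, 37.5, 42.5, 47.5
n = 128, Σfm = 5045, mean = 39.4141
Σfm² = 202500
Σf(m − x̄)² = Σfm² − (Σfm)²/n = 202500 − 5045²/128 = 3656.0547
Sample variance = 3656.0547 / 127 = 28.7878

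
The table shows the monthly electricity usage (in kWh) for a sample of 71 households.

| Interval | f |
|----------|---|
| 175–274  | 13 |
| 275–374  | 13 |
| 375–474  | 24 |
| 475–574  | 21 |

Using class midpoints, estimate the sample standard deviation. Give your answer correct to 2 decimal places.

107.86

Midpoints: 224.5, 324.5, 424.5, 524.5
n = 71, Σfm = 28339.5, mean = 399.1479
Σfm² = 12126017.75
Σf(m − x̄)² = Σfm² − (Σfm)²/n = 12126017.75 − 28339.5²/71 = 814366.1972
Sample variance = 814366.1972 / 70 = 11633.8028
Standard deviation = √11633.8028 = 107.8601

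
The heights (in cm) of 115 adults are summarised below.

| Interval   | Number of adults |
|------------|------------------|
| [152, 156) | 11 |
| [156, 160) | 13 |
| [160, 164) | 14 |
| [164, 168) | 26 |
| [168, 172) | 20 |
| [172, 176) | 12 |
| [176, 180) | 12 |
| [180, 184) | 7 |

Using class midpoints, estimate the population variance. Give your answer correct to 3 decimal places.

Midpoints: 154, 158, 162, 166, 170, 174, 178, 182
n = 115, Σfm = 19230, mean = 167.2174
Σfm² = 3222668
Σf(m − x̄)² = Σfm² − (Σfm)²/n = 3222668 − 19230²/115 = 7077.5652
Population variance = 7077.5652 / 115 = 61.5440

61.544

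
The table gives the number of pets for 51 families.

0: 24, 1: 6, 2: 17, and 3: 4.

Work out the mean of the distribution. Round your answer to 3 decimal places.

1.020

Values: 0, 1, 2, 3
Σfx = 24×0 + 6×1 + 17×2 + 4×3 = 52
n = Σf = 51
Mean = 52 / 51 = 1.0196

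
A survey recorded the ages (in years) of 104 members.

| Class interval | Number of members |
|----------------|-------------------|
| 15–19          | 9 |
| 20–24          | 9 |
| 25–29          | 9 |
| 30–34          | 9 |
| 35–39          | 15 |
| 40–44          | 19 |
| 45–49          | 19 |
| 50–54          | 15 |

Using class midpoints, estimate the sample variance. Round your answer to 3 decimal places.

121.023

Midpoints: 17, 22, 27, 32, 37, 42, 47, 52
n = 104, Σfm = 3908, mean = 37.5769
Σfm² = 159316
Σf(m − x̄)² = Σfm² − (Σfm)²/n = 159316 − 3908²/104 = 12465.3846
Sample variance = 12465.3846 / 103 = 121.0232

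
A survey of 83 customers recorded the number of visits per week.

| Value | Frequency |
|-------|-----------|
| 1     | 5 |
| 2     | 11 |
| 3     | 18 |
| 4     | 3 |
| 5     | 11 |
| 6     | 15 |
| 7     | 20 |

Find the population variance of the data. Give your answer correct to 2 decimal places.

4.01

Values: 1, 2, 3, 4, 5, 6, 7
n = 83, Σfx = 378, mean = 4.5542
Σfx² = 2054
Σf(x − x̄)² = Σfx² − (Σfx)²/n = 2054 − 378²/83 = 332.5060
Population variance = 332.5060 / 83 = 4.0061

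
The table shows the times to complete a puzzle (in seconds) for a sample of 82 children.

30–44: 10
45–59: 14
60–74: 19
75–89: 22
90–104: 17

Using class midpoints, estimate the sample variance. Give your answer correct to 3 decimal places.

383.604

Midpoints: 37, 52, 67, 82, 97
n = 82, Σfm = 5824, mean = 71.0244
Σfm² = 444718
Σf(m − x̄)² = Σfm² − (Σfm)²/n = 444718 − 5824²/82 = 31071.9512
Sample variance = 31071.9512 / 81 = 383.6043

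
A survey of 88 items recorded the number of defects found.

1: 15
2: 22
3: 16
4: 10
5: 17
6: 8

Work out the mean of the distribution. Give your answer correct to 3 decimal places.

3.182

Values: 1, 2, 3, 4, 5, 6
Σfx = 15×1 + 22×2 + 16×3 + 10×4 + 17×5 + 8×6 = 280
n = Σf = 88
Mean = 280 / 88 = 3.1818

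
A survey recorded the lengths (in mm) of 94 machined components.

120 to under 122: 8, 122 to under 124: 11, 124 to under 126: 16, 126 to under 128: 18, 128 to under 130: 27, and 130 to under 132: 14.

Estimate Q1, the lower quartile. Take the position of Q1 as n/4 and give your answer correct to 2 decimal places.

Cumulative frequencies: 8, 19, 35, 53, 80, 94
n = 94; position = n/4 = 23.5.
This falls in the class 124 to under 126: L = 124, F = 19, f = 16, h = 2.
Lower quartile ≈ 124 + ((23.5 − 19) / 16) × 2 = 124.5625

124.56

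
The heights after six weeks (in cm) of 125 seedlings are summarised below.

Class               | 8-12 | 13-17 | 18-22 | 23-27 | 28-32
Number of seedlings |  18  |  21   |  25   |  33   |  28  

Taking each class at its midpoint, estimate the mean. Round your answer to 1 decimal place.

21.3

Midpoints: 10, 15, 20, 25, 30
Σfm = 18×10 + 21×15 + 25×20 + 33×25 + 28×30 = 2660
n = Σf = 125
Mean = 2660 / 125 = 21.2800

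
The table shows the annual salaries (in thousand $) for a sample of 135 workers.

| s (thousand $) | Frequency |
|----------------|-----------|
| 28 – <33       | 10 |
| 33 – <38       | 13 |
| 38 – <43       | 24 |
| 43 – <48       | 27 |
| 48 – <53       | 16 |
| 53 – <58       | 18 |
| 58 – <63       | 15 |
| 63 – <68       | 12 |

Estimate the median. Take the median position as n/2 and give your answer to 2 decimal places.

Cumulative frequencies: 10, 23, 47, 74, 90, 108, 123, 135
n = 135; position = n/2 = 67.5.
This falls in the class 43 – <48: L = 43, F = 47, f = 27, h = 5.
Median ≈ 43 + ((67.5 − 47) / 27) × 5 = 46.7963

46.80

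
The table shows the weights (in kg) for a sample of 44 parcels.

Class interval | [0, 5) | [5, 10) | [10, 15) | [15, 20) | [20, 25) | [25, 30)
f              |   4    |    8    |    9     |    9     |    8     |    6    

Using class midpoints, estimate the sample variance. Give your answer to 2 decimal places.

59.55

Midpoints: 2.5, 7.5, 12.5, 17.5, 22.5, 27.5
n = 44, Σfm = 685, mean = 15.5682
Σfm² = 13225
Σf(m − x̄)² = Σfm² − (Σfm)²/n = 13225 − 685²/44 = 2560.7955
Sample variance = 2560.7955 / 43 = 59.5534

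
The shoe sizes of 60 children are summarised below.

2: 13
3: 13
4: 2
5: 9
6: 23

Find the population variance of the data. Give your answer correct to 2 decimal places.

2.70

Values: 2, 3, 4, 5, 6
n = 60, Σfx = 256, mean = 4.2667
Σfx² = 1254
Σf(x − x̄)² = Σfx² − (Σfx)²/n = 1254 − 256²/60 = 161.7333
Population variance = 161.7333 / 60 = 2.6956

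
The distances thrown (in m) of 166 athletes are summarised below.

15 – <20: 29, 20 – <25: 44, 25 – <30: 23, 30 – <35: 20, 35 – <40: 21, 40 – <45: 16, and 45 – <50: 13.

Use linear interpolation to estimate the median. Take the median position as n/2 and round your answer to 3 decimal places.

27.174

Cumulative frequencies: 29, 73, 96, 116, 137, 153, 166
n = 166; position = n/2 = 83.
This falls in the class 25 – <30: L = 25, F = 73, f = 23, h = 5.
Median ≈ 25 + ((83 − 73) / 23) × 5 = 27.1739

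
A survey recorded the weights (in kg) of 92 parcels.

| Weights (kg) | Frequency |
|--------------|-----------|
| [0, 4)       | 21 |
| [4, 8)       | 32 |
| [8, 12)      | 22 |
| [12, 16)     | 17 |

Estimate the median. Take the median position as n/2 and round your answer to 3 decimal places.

Cumulative frequencies: 21, 53, 75, 92
n = 92; position = n/2 = 46.
This falls in the class [4, 8): L = 4, F = 21, f = 32, h = 4.
Median ≈ 4 + ((46 − 21) / 32) × 4 = 7.1250

7.125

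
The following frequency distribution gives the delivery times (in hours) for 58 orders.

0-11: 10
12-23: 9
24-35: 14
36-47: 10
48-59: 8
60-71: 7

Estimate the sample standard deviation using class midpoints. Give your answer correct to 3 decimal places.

Midpoints: 5.5, 17.5, 29.5, 41.5, 53.5, 65.5
n = 58, Σfm = 1927, mean = 33.2241
Σfm² = 85394.5
Σf(m − x̄)² = Σfm² − (Σfm)²/n = 85394.5 − 1927²/58 = 21371.5862
Sample variance = 21371.5862 / 57 = 374.9401
Standard deviation = √374.9401 = 19.3634

19.363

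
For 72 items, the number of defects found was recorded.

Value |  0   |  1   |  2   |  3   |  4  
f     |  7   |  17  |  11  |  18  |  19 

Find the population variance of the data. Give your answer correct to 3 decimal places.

Values: 0, 1, 2, 3, 4
n = 72, Σfx = 169, mean = 2.3472
Σfx² = 527
Σf(x − x̄)² = Σfx² − (Σfx)²/n = 527 − 169²/72 = 130.3194
Population variance = 130.3194 / 72 = 1.8100

1.810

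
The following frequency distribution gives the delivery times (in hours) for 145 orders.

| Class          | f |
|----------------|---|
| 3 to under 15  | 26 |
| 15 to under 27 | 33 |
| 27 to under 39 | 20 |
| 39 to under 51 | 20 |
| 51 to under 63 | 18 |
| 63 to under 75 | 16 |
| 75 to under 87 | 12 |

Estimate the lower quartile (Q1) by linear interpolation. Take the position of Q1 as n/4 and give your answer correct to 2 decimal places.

Cumulative frequencies: 26, 59, 79, 99, 117, 133, 145
n = 145; position = n/4 = 36.25.
This falls in the class 15 to under 27: L = 15, F = 26, f = 33, h = 12.
Lower quartile ≈ 15 + ((36.25 − 26) / 33) × 12 = 18.7273

18.73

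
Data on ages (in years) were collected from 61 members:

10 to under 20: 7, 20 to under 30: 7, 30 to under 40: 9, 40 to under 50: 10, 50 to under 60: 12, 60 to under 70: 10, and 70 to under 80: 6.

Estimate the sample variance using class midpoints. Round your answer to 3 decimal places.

342.350

Midpoints: 15, 25, 35, 45, 55, 65, 75
n = 61, Σfm = 2805, mean = 45.9836
Σfm² = 149525
Σf(m − x̄)² = Σfm² − (Σfm)²/n = 149525 − 2805²/61 = 20540.9836
Sample variance = 20540.9836 / 60 = 342.3497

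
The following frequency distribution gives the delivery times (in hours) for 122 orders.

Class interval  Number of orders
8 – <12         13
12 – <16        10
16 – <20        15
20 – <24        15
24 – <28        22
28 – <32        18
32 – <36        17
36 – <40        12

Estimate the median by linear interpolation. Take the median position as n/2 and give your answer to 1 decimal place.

25.5

Cumulative frequencies: 13, 23, 38, 53, 75, 93, 110, 122
n = 122; position = n/2 = 61.
This falls in the class 24 – <28: L = 24, F = 53, f = 22, h = 4.
Median ≈ 24 + ((61 − 53) / 22) × 4 = 25.4545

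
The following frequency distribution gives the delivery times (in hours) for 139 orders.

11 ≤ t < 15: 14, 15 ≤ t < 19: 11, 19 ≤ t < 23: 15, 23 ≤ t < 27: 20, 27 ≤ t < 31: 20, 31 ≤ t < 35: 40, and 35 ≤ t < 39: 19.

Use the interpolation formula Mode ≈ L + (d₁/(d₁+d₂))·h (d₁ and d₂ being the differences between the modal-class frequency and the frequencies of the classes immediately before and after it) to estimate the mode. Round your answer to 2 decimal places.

Modal class: 31 ≤ t < 35 (highest frequency 40).
d₁ = 40 − 20 = 20, d₂ = 40 − 19 = 21
Mode ≈ 31 + (20/(20+21)) × 4 = 31 + 1.9512 = 32.9512

32.95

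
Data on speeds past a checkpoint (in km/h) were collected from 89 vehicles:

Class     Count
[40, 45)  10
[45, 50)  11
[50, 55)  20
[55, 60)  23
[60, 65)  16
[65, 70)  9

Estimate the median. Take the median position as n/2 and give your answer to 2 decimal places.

55.76

Cumulative frequencies: 10, 21, 41, 64, 80, 89
n = 89; position = n/2 = 44.5.
This falls in the class [55, 60): L = 55, F = 41, f = 23, h = 5.
Median ≈ 55 + ((44.5 − 41) / 23) × 5 = 55.7609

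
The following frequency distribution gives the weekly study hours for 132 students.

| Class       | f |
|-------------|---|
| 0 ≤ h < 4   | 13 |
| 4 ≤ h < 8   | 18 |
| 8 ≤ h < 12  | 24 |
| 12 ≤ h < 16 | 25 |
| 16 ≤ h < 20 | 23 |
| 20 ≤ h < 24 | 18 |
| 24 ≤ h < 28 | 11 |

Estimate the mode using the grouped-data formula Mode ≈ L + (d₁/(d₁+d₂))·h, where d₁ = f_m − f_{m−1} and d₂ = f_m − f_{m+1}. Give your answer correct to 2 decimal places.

13.33

Modal class: 12 ≤ h < 16 (highest frequency 25).
d₁ = 25 − 24 = 1, d₂ = 25 − 23 = 2
Mode ≈ 12 + (1/(1+2)) × 4 = 12 + 1.3333 = 13.3333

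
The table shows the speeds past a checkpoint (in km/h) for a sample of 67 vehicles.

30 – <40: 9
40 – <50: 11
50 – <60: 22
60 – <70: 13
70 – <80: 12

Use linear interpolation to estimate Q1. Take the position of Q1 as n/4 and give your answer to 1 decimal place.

47.0

Cumulative frequencies: 9, 20, 42, 55, 67
n = 67; position = n/4 = 16.75.
This falls in the class 40 – <50: L = 40, F = 9, f = 11, h = 10.
Lower quartile ≈ 40 + ((16.75 − 9) / 11) × 10 = 47.0455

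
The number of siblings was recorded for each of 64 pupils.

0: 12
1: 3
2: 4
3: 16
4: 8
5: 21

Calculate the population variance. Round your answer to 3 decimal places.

3.371

Values: 0, 1, 2, 3, 4, 5
n = 64, Σfx = 196, mean = 3.0625
Σfx² = 816
Σf(x − x̄)² = Σfx² − (Σfx)²/n = 816 − 196²/64 = 215.7500
Population variance = 215.7500 / 64 = 3.3711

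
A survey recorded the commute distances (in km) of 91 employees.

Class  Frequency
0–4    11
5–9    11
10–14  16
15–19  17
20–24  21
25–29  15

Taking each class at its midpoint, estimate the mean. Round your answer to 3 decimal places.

15.901

Midpoints: 2, 7, 12, 17, 22, 27
Σfm = 11×2 + 11×7 + 16×12 + 17×17 + 21×22 + 15×27 = 1447
n = Σf = 91
Mean = 1447 / 91 = 15.9011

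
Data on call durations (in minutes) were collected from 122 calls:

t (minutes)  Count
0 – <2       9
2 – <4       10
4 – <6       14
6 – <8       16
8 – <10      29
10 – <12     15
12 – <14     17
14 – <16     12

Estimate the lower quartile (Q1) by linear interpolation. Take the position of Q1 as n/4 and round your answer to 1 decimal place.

5.6

Cumulative frequencies: 9, 19, 33, 49, 78, 93, 110, 122
n = 122; position = n/4 = 30.5.
This falls in the class 4 – <6: L = 4, F = 19, f = 14, h = 2.
Lower quartile ≈ 4 + ((30.5 − 19) / 14) × 2 = 5.6429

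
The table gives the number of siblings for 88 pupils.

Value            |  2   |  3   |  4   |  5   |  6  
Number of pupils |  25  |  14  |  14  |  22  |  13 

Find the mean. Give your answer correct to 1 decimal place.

3.8

Values: 2, 3, 4, 5, 6
Σfx = 25×2 + 14×3 + 14×4 + 22×5 + 13×6 = 336
n = Σf = 88
Mean = 336 / 88 = 3.8182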